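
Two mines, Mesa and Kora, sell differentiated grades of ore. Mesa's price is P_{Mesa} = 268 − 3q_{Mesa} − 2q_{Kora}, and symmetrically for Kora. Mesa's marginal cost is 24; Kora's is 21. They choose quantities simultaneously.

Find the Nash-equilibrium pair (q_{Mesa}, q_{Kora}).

Mine Mesa's profit: π = q_{Mesa}(268 − 3q_{Mesa} − 2q_{Kora}) − 24q_{Mesa}.
∂π/∂q_{Mesa} = 244 − 6q_{Mesa} − 2q_{Kora} = 0 ⇒ q_{Mesa} = 122/3 − (1/3)q_{Kora}.
Similarly q_{Kora} = 247/6 − (1/3)q_{Mesa}.
Plugging q_{Kora} into Mesa's best response: q_{Mesa} = 122/3 − (1/3)(247/6 − (1/3)q_{Mesa}) ⇒ (8/9)q_{Mesa} = 485/18, so q_{Mesa} = 30.3125.
Then q_{Kora} = 247/6 − (1/3)·30.3125 = 31.0625.

30.3125, 31.0625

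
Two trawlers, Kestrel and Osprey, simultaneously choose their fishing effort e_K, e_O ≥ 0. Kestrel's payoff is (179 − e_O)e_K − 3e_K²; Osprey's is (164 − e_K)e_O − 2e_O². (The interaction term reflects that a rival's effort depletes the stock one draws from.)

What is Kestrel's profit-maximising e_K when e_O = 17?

27

Expanding Kestrel's payoff: 179e_K − e_Oe_K − 3e_K².
∂π/∂e_K = 179 − e_O − 6e_K = 0, so e_K = 179/6 − (1/6)e_O.
At e_O = 17: e_K = 179/6 − (1/6)·17 = 27.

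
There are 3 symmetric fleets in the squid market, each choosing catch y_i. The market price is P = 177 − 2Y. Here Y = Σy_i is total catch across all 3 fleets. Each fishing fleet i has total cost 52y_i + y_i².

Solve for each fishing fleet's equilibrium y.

A representative fishing fleet's profit is π_i = y_i(177 − 2Y) − 52y_i − y_i², with Y = y_i + Σ_{j≠i} y_j.
First-order condition: 125 − 6y_i − 2Σ_{j≠i} y_j = 0.
With identical fishing fleets, set every y_j = y: then 125 − 6y − 4y = 0, i.e. y = 125/10 = 12.5.

12.5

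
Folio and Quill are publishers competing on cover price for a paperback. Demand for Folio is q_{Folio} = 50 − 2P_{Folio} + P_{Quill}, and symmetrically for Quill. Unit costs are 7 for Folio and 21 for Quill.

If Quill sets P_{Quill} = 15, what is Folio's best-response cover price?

19.75

Folio's profit: π = (P_{Folio} − 7)(50 − 2P_{Folio} + P_{Quill}).
∂π/∂P_{Folio} = 64 − 4P_{Folio} + P_{Quill} = 0 ⇒ P_{Folio} = 16 + 0.25P_{Quill}.
At P_{Quill} = 15: P_{Folio} = 16 + 0.25·15 = 19.75.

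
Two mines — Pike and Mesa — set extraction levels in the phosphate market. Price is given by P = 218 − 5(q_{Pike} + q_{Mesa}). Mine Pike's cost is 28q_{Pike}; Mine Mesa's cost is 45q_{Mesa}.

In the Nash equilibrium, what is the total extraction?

Mine Pike's profit: π = q_{Pike}(218 − 5(q_{Pike} + q_{Mesa})) − 28q_{Pike}.
∂π/∂q_{Pike} = 190 − 10q_{Pike} − 5q_{Mesa} = 0, so q_{Pike} = 19 − 0.5q_{Mesa}.
By the same steps for Mesa: q_{Mesa} = 17.3 − 0.5q_{Pike}.
Plugging q_{Mesa} into Pike's best response: q_{Pike} = 19 − 0.5(17.3 − 0.5q_{Pike}) ⇒ 0.75q_{Pike} = 10.35, so q_{Pike} = 13.8.
Then q_{Mesa} = 17.3 − 0.5·13.8 = 10.4.
Total extraction: 13.8 + 10.4 = 24.2.

24.2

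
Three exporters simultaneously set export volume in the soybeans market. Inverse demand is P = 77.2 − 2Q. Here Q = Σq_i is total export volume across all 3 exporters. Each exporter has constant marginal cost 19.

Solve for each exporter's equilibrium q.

A representative exporter's profit is π_i = q_i(77.2 − 2Q) − 19q_i, with Q = q_i + Σ_{j≠i} q_j.
First-order condition: 58.2 − 4q_i − 2Σ_{j≠i} q_j = 0.
In a symmetric equilibrium every exporter chooses the same q, so Σ_{j≠i} q_j = 2q. The condition becomes 58.2 − 8q = 0, giving q = 58.2/8 = 7.275.

7.275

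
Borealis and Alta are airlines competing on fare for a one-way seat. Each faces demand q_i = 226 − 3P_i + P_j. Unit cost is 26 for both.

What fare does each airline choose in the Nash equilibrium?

Borealis's profit: π = (P_{Borealis} − 26)(226 − 3P_{Borealis} + P_{Alta}).
∂π/∂P_{Borealis} = 304 − 6P_{Borealis} + P_{Alta} = 0 ⇒ P_{Borealis} = 152/3 + (1/6)P_{Alta}.
By symmetry P_{Alta} = P_{Borealis}; substituting into the reaction function, (5/6)P_{Borealis} = 152/3 and P_{Borealis} = 60.8.

60.8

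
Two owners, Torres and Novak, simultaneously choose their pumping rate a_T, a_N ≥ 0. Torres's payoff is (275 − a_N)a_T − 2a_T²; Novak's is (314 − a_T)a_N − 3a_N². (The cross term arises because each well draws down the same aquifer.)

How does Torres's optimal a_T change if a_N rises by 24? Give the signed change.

Expanding Torres's payoff: 275a_T − a_Na_T − 2a_T².
∂π/∂a_T = 275 − a_N − 4a_T = 0, so a_T = 68.75 − 0.25a_N.
The reaction-function slope is −0.25, so a 24-unit rise in a_N moves a_T by −0.25 × 24 = −6. Torres's best response falls — the actions are strategic substitutes.

-6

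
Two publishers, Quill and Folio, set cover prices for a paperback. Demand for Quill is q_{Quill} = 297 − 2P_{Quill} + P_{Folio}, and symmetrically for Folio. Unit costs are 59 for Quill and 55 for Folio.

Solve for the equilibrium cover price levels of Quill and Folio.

Quill's profit: π = (P_{Quill} − 59)(297 − 2P_{Quill} + P_{Folio}).
∂π/∂P_{Quill} = 415 − 4P_{Quill} + P_{Folio} = 0 ⇒ P_{Quill} = 103.75 + 0.25P_{Folio}.
Similarly P_{Folio} = 101.75 + 0.25P_{Quill}.
Plugging P_{Folio} into Quill's best response: P_{Quill} = 103.75 + 0.25(101.75 + 0.25P_{Quill}) ⇒ 0.9375P_{Quill} = 129.1875, so P_{Quill} = 137.8.
Then P_{Folio} = 101.75 + 0.25·137.8 = 136.2.

137.8, 136.2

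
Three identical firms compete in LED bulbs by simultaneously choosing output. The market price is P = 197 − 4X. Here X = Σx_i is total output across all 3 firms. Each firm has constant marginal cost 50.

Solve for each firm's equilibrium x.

A representative firm's profit is π_i = x_i(197 − 4X) − 50x_i, with X = x_i + Σ_{j≠i} x_j.
First-order condition: 147 − 8x_i − 4Σ_{j≠i} x_j = 0.
In a symmetric equilibrium every firm chooses the same x, so Σ_{j≠i} x_j = 2x. The condition becomes 147 − 16x = 0, giving x = 147/16 = 9.1875.

9.1875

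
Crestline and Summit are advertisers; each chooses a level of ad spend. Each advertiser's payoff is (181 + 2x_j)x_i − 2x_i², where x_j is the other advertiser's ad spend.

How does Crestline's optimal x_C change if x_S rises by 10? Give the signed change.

5

Crestline's payoff is (181 + 2x_S)x_C − 2x_C².
∂π/∂x_C = 181 + 2x_S − 4x_C = 0, so x_C = 45.25 + 0.5x_S.
The reaction-function slope is 0.5, so a 10-unit rise in x_S moves x_C by 0.5 × 10 = 5. Crestline's best response rises — the actions are strategic complements.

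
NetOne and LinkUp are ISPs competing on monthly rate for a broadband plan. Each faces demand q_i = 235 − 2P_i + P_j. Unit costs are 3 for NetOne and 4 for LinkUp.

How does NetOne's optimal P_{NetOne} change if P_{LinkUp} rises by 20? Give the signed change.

NetOne's profit: π = (P_{NetOne} − 3)(235 − 2P_{NetOne} + P_{LinkUp}).
∂π/∂P_{NetOne} = 241 − 4P_{NetOne} + P_{LinkUp} = 0 ⇒ P_{NetOne} = 60.25 + 0.25P_{LinkUp}.
The reaction-function slope is 0.25, so a 20-unit rise in P_{LinkUp} moves P_{NetOne} by 0.25 × 20 = 5. NetOne's best response rises — the actions are strategic complements.

5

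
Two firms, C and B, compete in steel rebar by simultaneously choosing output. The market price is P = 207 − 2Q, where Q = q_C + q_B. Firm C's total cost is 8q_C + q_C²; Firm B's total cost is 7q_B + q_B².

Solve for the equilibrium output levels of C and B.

Firm C's profit: π = q_C(207 − 2(q_C + q_B)) − 8q_C − q_C².
∂π/∂q_C = 199 − 6q_C − 2q_B = 0, so q_C = 199/6 − (1/3)q_B.
By the same steps for B: q_B = 100/3 − (1/3)q_C.
Substituting the second reaction function into the first: q_C = 199/6 − (1/3)(100/3 − (1/3)q_C), which gives (8/9)q_C = 397/18 ⇒ q_C = 24.8125.
Then q_B = 100/3 − (1/3)·24.8125 = 25.0625.

24.8125, 25.0625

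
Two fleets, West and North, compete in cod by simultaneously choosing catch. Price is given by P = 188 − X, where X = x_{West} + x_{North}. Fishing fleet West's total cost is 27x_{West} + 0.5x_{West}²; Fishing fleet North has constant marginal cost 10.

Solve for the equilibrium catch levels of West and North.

Fishing fleet West's profit: π = x_{West}(188 − (x_{West} + x_{North})) − 27x_{West} − 0.5x_{West}².
∂π/∂x_{West} = 161 − 3x_{West} − x_{North} = 0, so x_{West} = 161/3 − (1/3)x_{North}.
For North: ∂π/∂x_{North} = 178 − 2x_{North} − x_{West} = 0 ⇒ x_{North} = 89 − 0.5x_{West}.
Solving the two reaction functions simultaneously: (1 − (−1/3)(−0.5))x_{West} = 161/3 − (1/3)·89, so (5/6)x_{West} = 24 and x_{West} = 28.8.
Then x_{North} = 89 − 0.5·28.8 = 74.6.

28.8, 74.6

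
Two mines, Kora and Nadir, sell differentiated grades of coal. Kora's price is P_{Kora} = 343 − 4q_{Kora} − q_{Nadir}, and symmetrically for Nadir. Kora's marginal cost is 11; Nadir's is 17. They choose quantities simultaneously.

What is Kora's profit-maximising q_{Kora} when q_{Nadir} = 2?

Mine Kora's profit: π = q_{Kora}(343 − 4q_{Kora} − q_{Nadir}) − 11q_{Kora}.
∂π/∂q_{Kora} = 332 − 8q_{Kora} − q_{Nadir} = 0 ⇒ q_{Kora} = 41.5 − 0.125q_{Nadir}.
At q_{Nadir} = 2: q_{Kora} = 41.5 − 0.125·2 = 41.25.

41.25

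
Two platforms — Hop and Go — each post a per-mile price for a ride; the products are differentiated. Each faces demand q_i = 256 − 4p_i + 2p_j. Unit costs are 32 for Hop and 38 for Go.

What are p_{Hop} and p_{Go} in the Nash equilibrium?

64.8, 67.2

Hop's profit: π = (p_{Hop} − 32)(256 − 4p_{Hop} + 2p_{Go}).
∂π/∂p_{Hop} = 384 − 8p_{Hop} + 2p_{Go} = 0 ⇒ p_{Hop} = 48 + 0.25p_{Go}.
Similarly p_{Go} = 51 + 0.25p_{Hop}.
Solving the two reaction functions simultaneously: (1 − (0.25)(0.25))p_{Hop} = 48 + 0.25·51, so 0.9375p_{Hop} = 60.75 and p_{Hop} = 64.8.
Then p_{Go} = 51 + 0.25·64.8 = 67.2.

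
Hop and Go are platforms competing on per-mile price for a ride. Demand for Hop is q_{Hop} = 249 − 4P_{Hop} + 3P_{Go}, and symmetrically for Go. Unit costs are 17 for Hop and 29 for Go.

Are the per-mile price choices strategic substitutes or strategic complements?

Hop's profit: π = (P_{Hop} − 17)(249 − 4P_{Hop} + 3P_{Go}).
∂π/∂P_{Hop} = 317 − 8P_{Hop} + 3P_{Go} = 0 ⇒ P_{Hop} = 39.625 + 0.375P_{Go}.
The best-response slope dP_{Hop}/dP_{Go} = 0.375 > 0: the reaction function is upward-sloping, so the choices are strategic complements.

strategic complements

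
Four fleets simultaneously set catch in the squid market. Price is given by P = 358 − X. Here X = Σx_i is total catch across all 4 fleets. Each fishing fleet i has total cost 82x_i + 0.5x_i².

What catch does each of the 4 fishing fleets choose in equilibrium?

46

A representative fishing fleet's profit is π_i = x_i(358 − X) − 82x_i − 0.5x_i², with X = x_i + Σ_{j≠i} x_j.
First-order condition: 276 − 3x_i − Σ_{j≠i} x_j = 0.
In a symmetric equilibrium every fishing fleet chooses the same x, so Σ_{j≠i} x_j = 3x. The condition becomes 276 − 6x = 0, giving x = 276/6 = 46.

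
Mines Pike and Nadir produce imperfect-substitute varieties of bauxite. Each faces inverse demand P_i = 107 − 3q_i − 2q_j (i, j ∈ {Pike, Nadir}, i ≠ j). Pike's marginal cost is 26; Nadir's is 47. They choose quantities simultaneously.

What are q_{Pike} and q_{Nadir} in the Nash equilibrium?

Mine Pike's profit: π = q_{Pike}(107 − 3q_{Pike} − 2q_{Nadir}) − 26q_{Pike}.
∂π/∂q_{Pike} = 81 − 6q_{Pike} − 2q_{Nadir} = 0 ⇒ q_{Pike} = 13.5 − (1/3)q_{Nadir}.
Similarly q_{Nadir} = 10 − (1/3)q_{Pike}.
Solving the two reaction functions simultaneously: (1 − (−1/3)(−1/3))q_{Pike} = 13.5 − (1/3)·10, so (8/9)q_{Pike} = 61/6 and q_{Pike} = 11.4375.
Then q_{Nadir} = 10 − (1/3)·11.4375 = 6.1875.

11.4375, 6.1875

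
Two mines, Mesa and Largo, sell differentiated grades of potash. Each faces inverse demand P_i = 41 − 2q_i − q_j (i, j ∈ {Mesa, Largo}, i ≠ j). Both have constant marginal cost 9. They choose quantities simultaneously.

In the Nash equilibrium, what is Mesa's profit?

81.92

Mine Mesa's profit: π = q_{Mesa}(41 − 2q_{Mesa} − q_{Largo}) − 9q_{Mesa}.
∂π/∂q_{Mesa} = 32 − 4q_{Mesa} − q_{Largo} = 0 ⇒ q_{Mesa} = 8 − 0.25q_{Largo}.
Setting q_{Mesa} = q_{Largo} in the reaction function: q_{Mesa} = 8 − 0.25q_{Mesa}, so q_{Mesa} = 8 / 1.25 = 6.4.
P_{Mesa} = 41 − 2·6.4 − 6.4 = 21.8.
Profit = (21.8 − 9)·6.4 = 81.92.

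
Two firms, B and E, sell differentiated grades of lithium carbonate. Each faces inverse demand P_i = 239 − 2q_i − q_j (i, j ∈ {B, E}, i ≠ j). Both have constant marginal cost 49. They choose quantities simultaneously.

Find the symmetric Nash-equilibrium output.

Firm B's profit: π = q_B(239 − 2q_B − q_E) − 49q_B.
∂π/∂q_B = 190 − 4q_B − q_E = 0 ⇒ q_B = 47.5 − 0.25q_E.
The game is symmetric, so in equilibrium q_E = q_B: the reaction function gives 1.25q_B = 47.5, hence q_B = 38.

38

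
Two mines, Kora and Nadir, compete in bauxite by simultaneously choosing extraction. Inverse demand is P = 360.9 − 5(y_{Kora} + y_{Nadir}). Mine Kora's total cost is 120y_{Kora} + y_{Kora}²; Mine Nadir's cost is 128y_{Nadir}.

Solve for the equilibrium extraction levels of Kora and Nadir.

Mine Kora's profit: π = y_{Kora}(360.9 − 5(y_{Kora} + y_{Nadir})) − 120y_{Kora} − y_{Kora}².
∂π/∂y_{Kora} = 240.9 − 12y_{Kora} − 5y_{Nadir} = 0, so y_{Kora} = 20.075 − (5/12)y_{Nadir}.
For Nadir: ∂π/∂y_{Nadir} = 232.9 − 10y_{Nadir} − 5y_{Kora} = 0 ⇒ y_{Nadir} = 23.29 − 0.5y_{Kora}.
Substituting the second reaction function into the first: y_{Kora} = 20.075 − (5/12)(23.29 − 0.5y_{Kora}), which gives (19/24)y_{Kora} = 2489/240 ⇒ y_{Kora} = 13.1.
Then y_{Nadir} = 23.29 − 0.5·13.1 = 16.74.

13.1, 16.74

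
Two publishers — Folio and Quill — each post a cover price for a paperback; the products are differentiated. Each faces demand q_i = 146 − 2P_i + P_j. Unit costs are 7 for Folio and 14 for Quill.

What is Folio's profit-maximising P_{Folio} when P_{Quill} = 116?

Folio's profit: π = (P_{Folio} − 7)(146 − 2P_{Folio} + P_{Quill}).
∂π/∂P_{Folio} = 160 − 4P_{Folio} + P_{Quill} = 0 ⇒ P_{Folio} = 40 + 0.25P_{Quill}.
At P_{Quill} = 116: P_{Folio} = 40 + 0.25·116 = 69.

69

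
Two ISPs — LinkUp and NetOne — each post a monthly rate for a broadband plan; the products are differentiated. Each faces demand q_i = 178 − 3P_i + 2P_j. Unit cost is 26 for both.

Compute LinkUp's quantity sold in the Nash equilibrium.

LinkUp's profit: π = (P_{LinkUp} − 26)(178 − 3P_{LinkUp} + 2P_{NetOne}).
∂π/∂P_{LinkUp} = 256 − 6P_{LinkUp} + 2P_{NetOne} = 0 ⇒ P_{LinkUp} = 128/3 + (1/3)P_{NetOne}.
Setting P_{LinkUp} = P_{NetOne} in the reaction function: P_{LinkUp} = 128/3 + (1/3)P_{LinkUp}, so P_{LinkUp} = (128/3) / (2/3) = 64.
q_{LinkUp} = 178 − 3·64 + 2·64 = 114.

114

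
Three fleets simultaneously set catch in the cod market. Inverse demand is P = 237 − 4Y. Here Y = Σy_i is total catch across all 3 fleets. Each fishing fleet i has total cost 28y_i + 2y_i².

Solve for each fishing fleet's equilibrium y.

10.45

A representative fishing fleet's profit is π_i = y_i(237 − 4Y) − 28y_i − 2y_i², with Y = y_i + Σ_{j≠i} y_j.
First-order condition: 209 − 12y_i − 4Σ_{j≠i} y_j = 0.
Imposing symmetry (y_j = y for all j) turns Σ_{j≠i} y_j into 2y, so 209 = 20y and y = 10.45.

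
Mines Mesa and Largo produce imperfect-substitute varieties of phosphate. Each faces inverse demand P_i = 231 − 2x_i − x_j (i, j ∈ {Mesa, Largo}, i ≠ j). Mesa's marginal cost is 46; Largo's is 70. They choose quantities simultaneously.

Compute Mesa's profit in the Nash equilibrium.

2979.92

Mine Mesa's profit: π = x_{Mesa}(231 − 2x_{Mesa} − x_{Largo}) − 46x_{Mesa}.
∂π/∂x_{Mesa} = 185 − 4x_{Mesa} − x_{Largo} = 0 ⇒ x_{Mesa} = 46.25 − 0.25x_{Largo}.
Similarly x_{Largo} = 40.25 − 0.25x_{Mesa}.
Plugging x_{Largo} into Mesa's best response: x_{Mesa} = 46.25 − 0.25(40.25 − 0.25x_{Mesa}) ⇒ 0.9375x_{Mesa} = 36.1875, so x_{Mesa} = 38.6.
Then x_{Largo} = 40.25 − 0.25·38.6 = 30.6.
P_{Mesa} = 231 − 2·38.6 − 30.6 = 123.2.
Profit = (123.2 − 46)·38.6 = 2979.92.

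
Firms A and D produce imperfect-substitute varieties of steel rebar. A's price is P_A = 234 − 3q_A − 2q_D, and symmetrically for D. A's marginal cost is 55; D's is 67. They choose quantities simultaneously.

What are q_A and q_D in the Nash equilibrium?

Firm A's profit: π = q_A(234 − 3q_A − 2q_D) − 55q_A.
∂π/∂q_A = 179 − 6q_A − 2q_D = 0 ⇒ q_A = 179/6 − (1/3)q_D.
Similarly q_D = 167/6 − (1/3)q_A.
Solving the two reaction functions simultaneously: (1 − (−1/3)(−1/3))q_A = 179/6 − (1/3)·(167/6), so (8/9)q_A = 185/9 and q_A = 23.125.
Then q_D = 167/6 − (1/3)·23.125 = 20.125.

23.125, 20.125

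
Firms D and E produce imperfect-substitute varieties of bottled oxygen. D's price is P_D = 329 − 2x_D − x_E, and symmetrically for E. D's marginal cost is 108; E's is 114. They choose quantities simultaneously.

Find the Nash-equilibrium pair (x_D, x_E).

Firm D's profit: π = x_D(329 − 2x_D − x_E) − 108x_D.
∂π/∂x_D = 221 − 4x_D − x_E = 0 ⇒ x_D = 55.25 − 0.25x_E.
Similarly x_E = 53.75 − 0.25x_D.
Plugging x_E into D's best response: x_D = 55.25 − 0.25(53.75 − 0.25x_D) ⇒ 0.9375x_D = 41.8125, so x_D = 44.6.
Then x_E = 53.75 − 0.25·44.6 = 42.6.

44.6, 42.6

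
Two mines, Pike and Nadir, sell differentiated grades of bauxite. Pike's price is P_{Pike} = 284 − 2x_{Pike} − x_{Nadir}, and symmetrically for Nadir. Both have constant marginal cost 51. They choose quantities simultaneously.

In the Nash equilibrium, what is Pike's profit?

Mine Pike's profit: π = x_{Pike}(284 − 2x_{Pike} − x_{Nadir}) − 51x_{Pike}.
∂π/∂x_{Pike} = 233 − 4x_{Pike} − x_{Nadir} = 0 ⇒ x_{Pike} = 58.25 − 0.25x_{Nadir}.
By symmetry x_{Nadir} = x_{Pike}; substituting into the reaction function, 1.25x_{Pike} = 58.25 and x_{Pike} = 46.6.
P_{Pike} = 284 − 2·46.6 − 46.6 = 144.2.
Profit = (144.2 − 51)·46.6 = 4343.12.

4343.12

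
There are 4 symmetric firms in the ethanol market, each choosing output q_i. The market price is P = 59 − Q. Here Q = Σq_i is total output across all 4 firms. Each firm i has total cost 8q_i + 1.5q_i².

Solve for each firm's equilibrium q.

A representative firm's profit is π_i = q_i(59 − Q) − 8q_i − 1.5q_i², with Q = q_i + Σ_{j≠i} q_j.
First-order condition: 51 − 5q_i − Σ_{j≠i} q_j = 0.
Imposing symmetry (q_j = q for all j) turns Σ_{j≠i} q_j into 3q, so 51 = 8q and q = 6.375.

6.375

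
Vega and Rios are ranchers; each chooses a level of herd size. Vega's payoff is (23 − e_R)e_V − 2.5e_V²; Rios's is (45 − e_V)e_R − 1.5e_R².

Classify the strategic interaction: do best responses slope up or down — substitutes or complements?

strategic substitutes

Expanding Vega's payoff: 23e_V − e_Re_V − 2.5e_V².
∂π/∂e_V = 23 − e_R − 5e_V = 0, so e_V = 4.6 − 0.2e_R.
The best-response slope de_V/de_R = −0.2 < 0: the reaction function is downward-sloping, so the choices are strategic substitutes.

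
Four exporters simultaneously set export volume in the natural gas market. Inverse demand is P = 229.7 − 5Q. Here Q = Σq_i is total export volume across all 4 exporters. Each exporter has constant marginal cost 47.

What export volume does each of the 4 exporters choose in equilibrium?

A representative exporter's profit is π_i = q_i(229.7 − 5Q) − 47q_i, with Q = q_i + Σ_{j≠i} q_j.
First-order condition: 182.7 − 10q_i − 5Σ_{j≠i} q_j = 0.
In a symmetric equilibrium every exporter chooses the same q, so Σ_{j≠i} q_j = 3q. The condition becomes 182.7 − 25q = 0, giving q = 182.7/25 = 7.308.

7.308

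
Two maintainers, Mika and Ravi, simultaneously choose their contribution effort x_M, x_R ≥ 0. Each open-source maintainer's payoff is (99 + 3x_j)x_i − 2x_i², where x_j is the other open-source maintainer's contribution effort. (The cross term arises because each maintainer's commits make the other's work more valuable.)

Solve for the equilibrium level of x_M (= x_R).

99

Mika's payoff is (99 + 3x_R)x_M − 2x_M².
∂π/∂x_M = 99 + 3x_R − 4x_M = 0, so x_M = 24.75 + 0.75x_R.
By symmetry x_R = x_M; substituting into the reaction function, 0.25x_M = 24.75 and x_M = 99.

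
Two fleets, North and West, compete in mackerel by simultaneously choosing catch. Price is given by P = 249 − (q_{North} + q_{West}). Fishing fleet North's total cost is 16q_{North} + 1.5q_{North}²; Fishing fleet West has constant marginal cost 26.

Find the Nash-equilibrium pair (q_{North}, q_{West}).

Fishing fleet North's profit: π = q_{North}(249 − (q_{North} + q_{West})) − 16q_{North} − 1.5q_{North}².
∂π/∂q_{North} = 233 − 5q_{North} − q_{West} = 0, so q_{North} = 46.6 − 0.2q_{West}.
For West: ∂π/∂q_{West} = 223 − 2q_{West} − q_{North} = 0 ⇒ q_{West} = 111.5 − 0.5q_{North}.
Solving the two reaction functions simultaneously: (1 − (−0.2)(−0.5))q_{North} = 46.6 − 0.2·111.5, so 0.9q_{North} = 24.3 and q_{North} = 27.
Then q_{West} = 111.5 − 0.5·27 = 98.

27, 98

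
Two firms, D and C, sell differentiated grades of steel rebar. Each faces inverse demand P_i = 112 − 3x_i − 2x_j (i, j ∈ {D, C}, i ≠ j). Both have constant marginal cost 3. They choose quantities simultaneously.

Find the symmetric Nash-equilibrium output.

13.625

Firm D's profit: π = x_D(112 − 3x_D − 2x_C) − 3x_D.
∂π/∂x_D = 109 − 6x_D − 2x_C = 0 ⇒ x_D = 109/6 − (1/3)x_C.
Setting x_D = x_C in the reaction function: x_D = 109/6 − (1/3)x_D, so x_D = (109/6) / (4/3) = 13.625.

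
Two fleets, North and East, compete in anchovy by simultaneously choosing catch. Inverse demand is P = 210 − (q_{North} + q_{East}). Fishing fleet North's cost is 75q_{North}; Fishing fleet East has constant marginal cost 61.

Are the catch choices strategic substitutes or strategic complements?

strategic substitutes

Fishing fleet North's profit: π = q_{North}(210 − (q_{North} + q_{East})) − 75q_{North}.
∂π/∂q_{North} = 135 − 2q_{North} − q_{East} = 0, so q_{North} = 67.5 − 0.5q_{East}.
The best-response slope dq_{North}/dq_{East} = −0.5 < 0: the reaction function is downward-sloping, so the choices are strategic substitutes.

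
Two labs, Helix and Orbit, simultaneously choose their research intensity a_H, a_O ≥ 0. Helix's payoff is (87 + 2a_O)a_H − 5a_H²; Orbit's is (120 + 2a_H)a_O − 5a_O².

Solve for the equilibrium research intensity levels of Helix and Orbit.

11.5625, 14.3125

Expanding Helix's payoff: 87a_H + 2a_Oa_H − 5a_H².
∂π/∂a_H = 87 + 2a_O − 10a_H = 0, so a_H = 8.7 + 0.2a_O.
Likewise for Orbit: a_O = 12 + 0.2a_H.
Substituting the second reaction function into the first: a_H = 8.7 + 0.2(12 + 0.2a_H), which gives 0.96a_H = 11.1 ⇒ a_H = 11.5625.
Then a_O = 12 + 0.2·11.5625 = 14.3125.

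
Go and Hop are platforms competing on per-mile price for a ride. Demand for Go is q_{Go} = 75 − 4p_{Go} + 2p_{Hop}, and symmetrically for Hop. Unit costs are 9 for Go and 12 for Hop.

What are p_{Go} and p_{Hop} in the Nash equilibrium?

18.9, 20.1

Go's profit: π = (p_{Go} − 9)(75 − 4p_{Go} + 2p_{Hop}).
∂π/∂p_{Go} = 111 − 8p_{Go} + 2p_{Hop} = 0 ⇒ p_{Go} = 13.875 + 0.25p_{Hop}.
Similarly p_{Hop} = 15.375 + 0.25p_{Go}.
Substituting the second reaction function into the first: p_{Go} = 13.875 + 0.25(15.375 + 0.25p_{Go}), which gives 0.9375p_{Go} = 567/32 ⇒ p_{Go} = 18.9.
Then p_{Hop} = 15.375 + 0.25·18.9 = 20.1.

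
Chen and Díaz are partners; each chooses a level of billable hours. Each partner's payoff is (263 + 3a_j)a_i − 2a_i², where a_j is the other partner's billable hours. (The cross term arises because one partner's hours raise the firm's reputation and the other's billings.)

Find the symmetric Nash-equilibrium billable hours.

263

Chen's payoff is (263 + 3a_D)a_C − 2a_C².
∂π/∂a_C = 263 + 3a_D − 4a_C = 0, so a_C = 65.75 + 0.75a_D.
Setting a_C = a_D in the reaction function: a_C = 65.75 + 0.75a_C, so a_C = 65.75 / 0.25 = 263.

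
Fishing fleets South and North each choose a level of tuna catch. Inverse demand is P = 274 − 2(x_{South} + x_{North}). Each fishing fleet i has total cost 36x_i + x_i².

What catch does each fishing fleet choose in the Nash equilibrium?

Fishing fleet South's profit: π = x_{South}(274 − 2(x_{South} + x_{North})) − 36x_{South} − x_{South}².
∂π/∂x_{South} = 238 − 6x_{South} − 2x_{North} = 0, so x_{South} = 119/3 − (1/3)x_{North}.
The game is symmetric, so in equilibrium x_{North} = x_{South}: the reaction function gives (4/3)x_{South} = 119/3, hence x_{South} = 29.75.

29.75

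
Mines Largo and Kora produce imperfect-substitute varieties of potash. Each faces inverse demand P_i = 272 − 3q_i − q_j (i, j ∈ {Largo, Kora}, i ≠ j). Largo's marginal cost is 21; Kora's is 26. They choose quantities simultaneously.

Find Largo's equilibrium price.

Mine Largo's profit: π = q_{Largo}(272 − 3q_{Largo} − q_{Kora}) − 21q_{Largo}.
∂π/∂q_{Largo} = 251 − 6q_{Largo} − q_{Kora} = 0 ⇒ q_{Largo} = 251/6 − (1/6)q_{Kora}.
Similarly q_{Kora} = 41 − (1/6)q_{Largo}.
Plugging q_{Kora} into Largo's best response: q_{Largo} = 251/6 − (1/6)(41 − (1/6)q_{Largo}) ⇒ (35/36)q_{Largo} = 35, so q_{Largo} = 36.
Then q_{Kora} = 41 − (1/6)·36 = 35.
P_{Largo} = 272 − 3·36 − 35 = 129.

129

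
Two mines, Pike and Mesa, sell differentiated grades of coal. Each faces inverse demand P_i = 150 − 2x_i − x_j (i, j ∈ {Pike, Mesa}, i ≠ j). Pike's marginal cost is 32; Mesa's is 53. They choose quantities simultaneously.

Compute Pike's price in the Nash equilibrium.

82

Mine Pike's profit: π = x_{Pike}(150 − 2x_{Pike} − x_{Mesa}) − 32x_{Pike}.
∂π/∂x_{Pike} = 118 − 4x_{Pike} − x_{Mesa} = 0 ⇒ x_{Pike} = 29.5 − 0.25x_{Mesa}.
Similarly x_{Mesa} = 24.25 − 0.25x_{Pike}.
Solving the two reaction functions simultaneously: (1 − (−0.25)(−0.25))x_{Pike} = 29.5 − 0.25·24.25, so 0.9375x_{Pike} = 23.4375 and x_{Pike} = 25.
Then x_{Mesa} = 24.25 − 0.25·25 = 18.
P_{Pike} = 150 − 2·25 − 18 = 82.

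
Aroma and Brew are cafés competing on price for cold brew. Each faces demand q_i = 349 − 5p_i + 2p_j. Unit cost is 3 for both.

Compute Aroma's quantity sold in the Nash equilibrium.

Aroma's profit: π = (p_{Aroma} − 3)(349 − 5p_{Aroma} + 2p_{Brew}).
∂π/∂p_{Aroma} = 364 − 10p_{Aroma} + 2p_{Brew} = 0 ⇒ p_{Aroma} = 36.4 + 0.2p_{Brew}.
The game is symmetric, so in equilibrium p_{Brew} = p_{Aroma}: the reaction function gives 0.8p_{Aroma} = 36.4, hence p_{Aroma} = 45.5.
q_{Aroma} = 349 − 5·45.5 + 2·45.5 = 212.5.

212.5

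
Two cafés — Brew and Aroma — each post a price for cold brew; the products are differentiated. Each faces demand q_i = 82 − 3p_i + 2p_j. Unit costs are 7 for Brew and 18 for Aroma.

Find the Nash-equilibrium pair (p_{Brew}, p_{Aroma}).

27.8125, 31.9375

Brew's profit: π = (p_{Brew} − 7)(82 − 3p_{Brew} + 2p_{Aroma}).
∂π/∂p_{Brew} = 103 − 6p_{Brew} + 2p_{Aroma} = 0 ⇒ p_{Brew} = 103/6 + (1/3)p_{Aroma}.
Similarly p_{Aroma} = 68/3 + (1/3)p_{Brew}.
Substituting the second reaction function into the first: p_{Brew} = 103/6 + (1/3)(68/3 + (1/3)p_{Brew}), which gives (8/9)p_{Brew} = 445/18 ⇒ p_{Brew} = 27.8125.
Then p_{Aroma} = 68/3 + (1/3)·27.8125 = 31.9375.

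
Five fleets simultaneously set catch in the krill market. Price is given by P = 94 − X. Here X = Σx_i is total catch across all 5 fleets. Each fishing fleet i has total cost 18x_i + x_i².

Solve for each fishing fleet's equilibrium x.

A representative fishing fleet's profit is π_i = x_i(94 − X) − 18x_i − x_i², with X = x_i + Σ_{j≠i} x_j.
First-order condition: 76 − 4x_i − Σ_{j≠i} x_j = 0.
In a symmetric equilibrium every fishing fleet chooses the same x, so Σ_{j≠i} x_j = 4x. The condition becomes 76 − 8x = 0, giving x = 76/8 = 9.5.

9.5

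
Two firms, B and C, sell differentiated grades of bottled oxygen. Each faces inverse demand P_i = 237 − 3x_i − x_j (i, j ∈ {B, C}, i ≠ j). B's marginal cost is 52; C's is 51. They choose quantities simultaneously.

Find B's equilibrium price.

131.2

Firm B's profit: π = x_B(237 − 3x_B − x_C) − 52x_B.
∂π/∂x_B = 185 − 6x_B − x_C = 0 ⇒ x_B = 185/6 − (1/6)x_C.
Similarly x_C = 31 − (1/6)x_B.
Substituting the second reaction function into the first: x_B = 185/6 − (1/6)(31 − (1/6)x_B), which gives (35/36)x_B = 77/3 ⇒ x_B = 26.4.
Then x_C = 31 − (1/6)·26.4 = 26.6.
P_B = 237 − 3·26.4 − 26.6 = 131.2.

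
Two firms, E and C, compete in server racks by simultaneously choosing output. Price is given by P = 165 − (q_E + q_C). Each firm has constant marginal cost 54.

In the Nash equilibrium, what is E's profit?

Firm E's profit: π = q_E(165 − (q_E + q_C)) − 54q_E.
∂π/∂q_E = 111 − 2q_E − q_C = 0, so q_E = 55.5 − 0.5q_C.
Setting q_E = q_C in the reaction function: q_E = 55.5 − 0.5q_E, so q_E = 55.5 / 1.5 = 37.
Price P = 165 − 74 = 91.
E's profit: (91 − 54)·37 = 1369.

1369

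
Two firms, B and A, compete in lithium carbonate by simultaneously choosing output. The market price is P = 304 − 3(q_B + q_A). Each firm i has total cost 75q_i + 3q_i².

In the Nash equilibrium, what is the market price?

Firm B's profit: π = q_B(304 − 3(q_B + q_A)) − 75q_B − 3q_B².
∂π/∂q_B = 229 − 12q_B − 3q_A = 0, so q_B = 229/12 − 0.25q_A.
The game is symmetric, so in equilibrium q_A = q_B: the reaction function gives 1.25q_B = 229/12, hence q_B = 229/15.
Equilibrium price: P = 304 − 3·(458/15) = 212.4.

212.4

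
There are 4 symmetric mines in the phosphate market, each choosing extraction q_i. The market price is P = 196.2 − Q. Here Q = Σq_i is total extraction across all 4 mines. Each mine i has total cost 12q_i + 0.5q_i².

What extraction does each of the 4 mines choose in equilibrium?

A representative mine's profit is π_i = q_i(196.2 − Q) − 12q_i − 0.5q_i², with Q = q_i + Σ_{j≠i} q_j.
First-order condition: 184.2 − 3q_i − Σ_{j≠i} q_j = 0.
Imposing symmetry (q_j = q for all j) turns Σ_{j≠i} q_j into 3q, so 184.2 = 6q and q = 30.7.

30.7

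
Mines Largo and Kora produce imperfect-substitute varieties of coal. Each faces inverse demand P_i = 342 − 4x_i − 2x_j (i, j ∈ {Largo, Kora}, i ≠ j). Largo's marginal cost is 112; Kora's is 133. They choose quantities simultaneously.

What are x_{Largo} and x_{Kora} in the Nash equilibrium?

Mine Largo's profit: π = x_{Largo}(342 − 4x_{Largo} − 2x_{Kora}) − 112x_{Largo}.
∂π/∂x_{Largo} = 230 − 8x_{Largo} − 2x_{Kora} = 0 ⇒ x_{Largo} = 28.75 − 0.25x_{Kora}.
Similarly x_{Kora} = 26.125 − 0.25x_{Largo}.
Substituting the second reaction function into the first: x_{Largo} = 28.75 − 0.25(26.125 − 0.25x_{Largo}), which gives 0.9375x_{Largo} = 711/32 ⇒ x_{Largo} = 23.7.
Then x_{Kora} = 26.125 − 0.25·23.7 = 20.2.

23.7, 20.2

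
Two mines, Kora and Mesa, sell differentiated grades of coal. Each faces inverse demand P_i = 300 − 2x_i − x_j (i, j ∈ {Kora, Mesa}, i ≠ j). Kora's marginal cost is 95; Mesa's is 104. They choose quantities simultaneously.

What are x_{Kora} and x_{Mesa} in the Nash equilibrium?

41.6, 38.6

Mine Kora's profit: π = x_{Kora}(300 − 2x_{Kora} − x_{Mesa}) − 95x_{Kora}.
∂π/∂x_{Kora} = 205 − 4x_{Kora} − x_{Mesa} = 0 ⇒ x_{Kora} = 51.25 − 0.25x_{Mesa}.
Similarly x_{Mesa} = 49 − 0.25x_{Kora}.
Solving the two reaction functions simultaneously: (1 − (−0.25)(−0.25))x_{Kora} = 51.25 − 0.25·49, so 0.9375x_{Kora} = 39 and x_{Kora} = 41.6.
Then x_{Mesa} = 49 − 0.25·41.6 = 38.6.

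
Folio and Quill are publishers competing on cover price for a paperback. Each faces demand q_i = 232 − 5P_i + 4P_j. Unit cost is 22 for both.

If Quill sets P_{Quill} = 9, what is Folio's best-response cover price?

37.8

Folio's profit: π = (P_{Folio} − 22)(232 − 5P_{Folio} + 4P_{Quill}).
∂π/∂P_{Folio} = 342 − 10P_{Folio} + 4P_{Quill} = 0 ⇒ P_{Folio} = 34.2 + 0.4P_{Quill}.
At P_{Quill} = 9: P_{Folio} = 34.2 + 0.4·9 = 37.8.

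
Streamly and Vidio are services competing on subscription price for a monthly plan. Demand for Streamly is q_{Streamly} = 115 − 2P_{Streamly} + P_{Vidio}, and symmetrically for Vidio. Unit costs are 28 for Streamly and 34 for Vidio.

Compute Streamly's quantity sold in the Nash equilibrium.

59.6

Streamly's profit: π = (P_{Streamly} − 28)(115 − 2P_{Streamly} + P_{Vidio}).
∂π/∂P_{Streamly} = 171 − 4P_{Streamly} + P_{Vidio} = 0 ⇒ P_{Streamly} = 42.75 + 0.25P_{Vidio}.
Similarly P_{Vidio} = 45.75 + 0.25P_{Streamly}.
Substituting the second reaction function into the first: P_{Streamly} = 42.75 + 0.25(45.75 + 0.25P_{Streamly}), which gives 0.9375P_{Streamly} = 54.1875 ⇒ P_{Streamly} = 57.8.
Then P_{Vidio} = 45.75 + 0.25·57.8 = 60.2.
q_{Streamly} = 115 − 2·57.8 + 60.2 = 59.6.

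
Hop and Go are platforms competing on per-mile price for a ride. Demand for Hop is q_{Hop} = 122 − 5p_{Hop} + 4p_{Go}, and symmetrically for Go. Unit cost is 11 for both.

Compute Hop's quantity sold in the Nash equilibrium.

Hop's profit: π = (p_{Hop} − 11)(122 − 5p_{Hop} + 4p_{Go}).
∂π/∂p_{Hop} = 177 − 10p_{Hop} + 4p_{Go} = 0 ⇒ p_{Hop} = 17.7 + 0.4p_{Go}.
Setting p_{Hop} = p_{Go} in the reaction function: p_{Hop} = 17.7 + 0.4p_{Hop}, so p_{Hop} = 17.7 / 0.6 = 29.5.
q_{Hop} = 122 − 5·29.5 + 4·29.5 = 92.5.

92.5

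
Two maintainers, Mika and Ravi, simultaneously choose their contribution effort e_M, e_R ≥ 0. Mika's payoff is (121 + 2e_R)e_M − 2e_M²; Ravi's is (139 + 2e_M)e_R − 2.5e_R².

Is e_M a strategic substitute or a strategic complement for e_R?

Expanding Mika's payoff: 121e_M + 2e_Re_M − 2e_M².
∂π/∂e_M = 121 + 2e_R − 4e_M = 0, so e_M = 30.25 + 0.5e_R.
The best-response slope de_M/de_R = 0.5 > 0: the reaction function is upward-sloping, so the choices are strategic complements.

strategic complements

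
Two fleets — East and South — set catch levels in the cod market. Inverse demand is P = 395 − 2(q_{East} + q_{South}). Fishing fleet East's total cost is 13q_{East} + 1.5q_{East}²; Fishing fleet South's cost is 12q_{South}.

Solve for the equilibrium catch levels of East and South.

31.75, 79.875

Fishing fleet East's profit: π = q_{East}(395 − 2(q_{East} + q_{South})) − 13q_{East} − 1.5q_{East}².
∂π/∂q_{East} = 382 − 7q_{East} − 2q_{South} = 0, so q_{East} = 382/7 − (2/7)q_{South}.
For South: ∂π/∂q_{South} = 383 − 4q_{South} − 2q_{East} = 0 ⇒ q_{South} = 95.75 − 0.5q_{East}.
Solving the two reaction functions simultaneously: (1 − (−2/7)(−0.5))q_{East} = 382/7 − (2/7)·95.75, so (6/7)q_{East} = 381/14 and q_{East} = 31.75.
Then q_{South} = 95.75 − 0.5·31.75 = 79.875.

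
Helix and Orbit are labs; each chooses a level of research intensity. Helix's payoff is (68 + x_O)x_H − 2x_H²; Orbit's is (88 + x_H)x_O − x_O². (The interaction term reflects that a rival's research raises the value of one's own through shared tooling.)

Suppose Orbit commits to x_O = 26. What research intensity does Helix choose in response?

Expanding Helix's payoff: 68x_H + x_Ox_H − 2x_H².
∂π/∂x_H = 68 + x_O − 4x_H = 0, so x_H = 17 + 0.25x_O.
At x_O = 26: x_H = 17 + 0.25·26 = 23.5.

23.5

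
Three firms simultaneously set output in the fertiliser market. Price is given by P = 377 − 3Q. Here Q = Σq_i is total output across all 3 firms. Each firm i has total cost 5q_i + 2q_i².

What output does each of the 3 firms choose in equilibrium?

23.25

A representative firm's profit is π_i = q_i(377 − 3Q) − 5q_i − 2q_i², with Q = q_i + Σ_{j≠i} q_j.
First-order condition: 372 − 10q_i − 3Σ_{j≠i} q_j = 0.
Imposing symmetry (q_j = q for all j) turns Σ_{j≠i} q_j into 2q, so 372 = 16q and q = 23.25.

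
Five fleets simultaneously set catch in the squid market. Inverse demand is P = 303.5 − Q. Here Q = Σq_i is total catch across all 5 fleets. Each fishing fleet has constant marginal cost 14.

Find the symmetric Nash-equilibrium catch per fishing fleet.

48.25

A representative fishing fleet's profit is π_i = q_i(303.5 − Q) − 14q_i, with Q = q_i + Σ_{j≠i} q_j.
First-order condition: 289.5 − 2q_i − Σ_{j≠i} q_j = 0.
In a symmetric equilibrium every fishing fleet chooses the same q, so Σ_{j≠i} q_j = 4q. The condition becomes 289.5 − 6q = 0, giving q = 289.5/6 = 48.25.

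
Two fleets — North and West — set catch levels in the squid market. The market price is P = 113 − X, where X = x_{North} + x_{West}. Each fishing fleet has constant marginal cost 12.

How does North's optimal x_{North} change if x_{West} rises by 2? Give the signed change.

-1

Fishing fleet North's profit: π = x_{North}(113 − (x_{North} + x_{West})) − 12x_{North}.
∂π/∂x_{North} = 101 − 2x_{North} − x_{West} = 0, so x_{North} = 50.5 − 0.5x_{West}.
The reaction-function slope is −0.5, so a 2-unit rise in x_{West} moves x_{North} by −0.5 × 2 = −1. North's best response falls — the actions are strategic substitutes.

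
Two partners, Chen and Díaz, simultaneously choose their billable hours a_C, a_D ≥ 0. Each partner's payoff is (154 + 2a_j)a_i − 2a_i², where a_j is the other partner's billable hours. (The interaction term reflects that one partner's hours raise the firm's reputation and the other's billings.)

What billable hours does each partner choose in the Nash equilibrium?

Chen's payoff is (154 + 2a_D)a_C − 2a_C².
∂π/∂a_C = 154 + 2a_D − 4a_C = 0, so a_C = 38.5 + 0.5a_D.
Setting a_C = a_D in the reaction function: a_C = 38.5 + 0.5a_C, so a_C = 38.5 / 0.5 = 77.

77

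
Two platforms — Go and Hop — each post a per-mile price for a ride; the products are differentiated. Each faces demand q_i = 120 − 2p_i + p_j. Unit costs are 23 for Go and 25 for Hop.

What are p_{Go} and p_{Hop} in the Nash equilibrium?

Go's profit: π = (p_{Go} − 23)(120 − 2p_{Go} + p_{Hop}).
∂π/∂p_{Go} = 166 − 4p_{Go} + p_{Hop} = 0 ⇒ p_{Go} = 41.5 + 0.25p_{Hop}.
Similarly p_{Hop} = 42.5 + 0.25p_{Go}.
Solving the two reaction functions simultaneously: (1 − (0.25)(0.25))p_{Go} = 41.5 + 0.25·42.5, so 0.9375p_{Go} = 52.125 and p_{Go} = 55.6.
Then p_{Hop} = 42.5 + 0.25·55.6 = 56.4.

55.6, 56.4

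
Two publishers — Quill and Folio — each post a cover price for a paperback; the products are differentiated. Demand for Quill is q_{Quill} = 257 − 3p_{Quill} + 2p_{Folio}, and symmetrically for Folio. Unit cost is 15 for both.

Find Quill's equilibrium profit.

10980.75

Quill's profit: π = (p_{Quill} − 15)(257 − 3p_{Quill} + 2p_{Folio}).
∂π/∂p_{Quill} = 302 − 6p_{Quill} + 2p_{Folio} = 0 ⇒ p_{Quill} = 151/3 + (1/3)p_{Folio}.
Setting p_{Quill} = p_{Folio} in the reaction function: p_{Quill} = 151/3 + (1/3)p_{Quill}, so p_{Quill} = (151/3) / (2/3) = 75.5.
q_{Quill} = 257 − 3·75.5 + 2·75.5 = 181.5.
Profit = (75.5 − 15)·181.5 = 10980.75.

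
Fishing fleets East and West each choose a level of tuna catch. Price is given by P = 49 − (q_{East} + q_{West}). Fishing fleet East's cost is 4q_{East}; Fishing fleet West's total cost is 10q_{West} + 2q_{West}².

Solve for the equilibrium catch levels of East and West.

21, 3

Fishing fleet East's profit: π = q_{East}(49 − (q_{East} + q_{West})) − 4q_{East}.
∂π/∂q_{East} = 45 − 2q_{East} − q_{West} = 0, so q_{East} = 22.5 − 0.5q_{West}.
For West: ∂π/∂q_{West} = 39 − 6q_{West} − q_{East} = 0 ⇒ q_{West} = 6.5 − (1/6)q_{East}.
Plugging q_{West} into East's best response: q_{East} = 22.5 − 0.5(6.5 − (1/6)q_{East}) ⇒ (11/12)q_{East} = 19.25, so q_{East} = 21.
Then q_{West} = 6.5 − (1/6)·21 = 3.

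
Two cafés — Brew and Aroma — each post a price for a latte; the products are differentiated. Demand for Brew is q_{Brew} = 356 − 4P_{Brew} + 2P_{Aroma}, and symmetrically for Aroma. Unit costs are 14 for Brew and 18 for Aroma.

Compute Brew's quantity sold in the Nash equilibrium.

220.8

Brew's profit: π = (P_{Brew} − 14)(356 − 4P_{Brew} + 2P_{Aroma}).
∂π/∂P_{Brew} = 412 − 8P_{Brew} + 2P_{Aroma} = 0 ⇒ P_{Brew} = 51.5 + 0.25P_{Aroma}.
Similarly P_{Aroma} = 53.5 + 0.25P_{Brew}.
Solving the two reaction functions simultaneously: (1 − (0.25)(0.25))P_{Brew} = 51.5 + 0.25·53.5, so 0.9375P_{Brew} = 64.875 and P_{Brew} = 69.2.
Then P_{Aroma} = 53.5 + 0.25·69.2 = 70.8.
q_{Brew} = 356 − 4·69.2 + 2·70.8 = 220.8.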